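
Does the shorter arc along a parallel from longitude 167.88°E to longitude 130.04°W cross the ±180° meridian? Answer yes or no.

Yes

Naïve |-130.04 − 167.88| = 297.92° > 180°, so the shorter arc goes the other way round — across 180°.
Signed shortest Δλ = ((-130.04 − 167.88 + 180) mod 360) − 180 = 62.08°.
Going east by 62.08° from +167.88° passes through 180° before reaching -130.04°.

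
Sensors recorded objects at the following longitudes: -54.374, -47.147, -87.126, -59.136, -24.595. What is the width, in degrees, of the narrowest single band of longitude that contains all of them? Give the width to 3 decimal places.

Sort the longitudes: -87.126°, -59.136°, -54.374°, -47.147°, -24.595°.
Eastward gaps between consecutive values (wrapping around): 27.990°, 4.762°, 7.227°, 22.552°, 297.469°.
Largest gap = 297.469° ⇒ minimal covering band is its complement: 360° − 297.469° = 62.531°.
Band runs from -87.126° eastward to -24.595°.

62.531°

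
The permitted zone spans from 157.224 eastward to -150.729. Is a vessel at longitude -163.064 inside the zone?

Yes

Band width going east from +157.224° to -150.729°: ((-150.729 − 157.224) mod 360) = 52.047°.
Offset of -163.064° east of the west edge: ((-163.064 − 157.224) mod 360) = 39.712°.
39.712° ≤ 52.047° ⇒ inside.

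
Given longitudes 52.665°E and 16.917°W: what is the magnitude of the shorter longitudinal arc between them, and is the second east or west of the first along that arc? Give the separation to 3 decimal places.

Raw difference: -16.917 − 52.665 = -69.582°.
Normalise into (−180°, 180°]: -69.582° stays -69.582°.
Negative ⇒ the second point lies to the west; separation 69.582°.

69.582° west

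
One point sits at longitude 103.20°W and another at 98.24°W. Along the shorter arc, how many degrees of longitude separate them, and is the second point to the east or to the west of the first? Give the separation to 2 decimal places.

Raw difference: -98.24 − -103.20 = 4.96°.
Normalise into (−180°, 180°]: 4.96° stays 4.96°.
Positive ⇒ the second point lies to the east; separation 4.96°.

4.96° east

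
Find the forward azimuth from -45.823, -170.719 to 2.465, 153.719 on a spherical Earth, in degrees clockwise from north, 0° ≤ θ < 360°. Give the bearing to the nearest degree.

Δλ = 153.719 − -170.719 = 324.438°; wrapped into (−180°, 180°]: -35.562°.
θ = atan2( sin Δλ · cos φ₂ , cos φ₁ · sin φ₂ − sin φ₁ · cos φ₂ · cos Δλ )
  = atan2(-0.58105, 0.61286) = -43.474° → normalised to [0°, 360°): 316.526°.

317°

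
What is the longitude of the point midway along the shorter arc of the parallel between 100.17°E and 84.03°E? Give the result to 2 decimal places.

Signed shortest Δλ from +100.17° to +84.03° is -16.14°.
Midpoint longitude = +100.17° + (-16.14°)/2 = +100.17° − 8.07° = +92.10°.

92.10°E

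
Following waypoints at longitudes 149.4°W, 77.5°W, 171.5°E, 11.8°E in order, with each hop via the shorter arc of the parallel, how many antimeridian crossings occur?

Leg 1: -149.4° → -77.5°, shortest Δλ = 71.9° (east) — does not cross 180°.
Leg 2: -77.5° → +171.5°, shortest Δλ = -111.0° (west) — crosses 180°.
Leg 3: +171.5° → +11.8°, shortest Δλ = -159.7° (west) — does not cross 180°.
Total crossings: 1.

1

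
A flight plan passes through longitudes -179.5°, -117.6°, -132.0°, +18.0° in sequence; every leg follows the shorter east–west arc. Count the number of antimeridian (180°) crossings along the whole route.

Leg 1: -179.5° → -117.6°, shortest Δλ = 61.9° (east) — does not cross 180°.
Leg 2: -117.6° → -132.0°, shortest Δλ = -14.4° (west) — does not cross 180°.
Leg 3: -132.0° → +18.0°, shortest Δλ = 150.0° (east) — does not cross 180°.
Total crossings: 0.

0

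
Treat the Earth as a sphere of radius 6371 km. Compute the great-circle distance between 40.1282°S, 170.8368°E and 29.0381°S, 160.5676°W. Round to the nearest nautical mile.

1553 nmi

Δλ = -160.5676 − 170.8368 = -331.4044°; wrapped into (−180°, 180°]: 28.5956°.
Δφ = -29.0381 − -40.1282 = 11.0901°.
a = sin²(Δφ/2) + cos φ₁ · cos φ₂ · sin²(Δλ/2) = 0.050108.
c = 2·atan2(√a, √(1−a)) = 0.45152 rad → d = 6371·c ≈ 2876.66 km ≈ 1553.27 nmi.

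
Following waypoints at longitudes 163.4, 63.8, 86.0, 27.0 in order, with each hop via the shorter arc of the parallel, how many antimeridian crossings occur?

0

Leg 1: +163.4° → +63.8°, shortest Δλ = -99.6° (west) — does not cross 180°.
Leg 2: +63.8° → +86.0°, shortest Δλ = 22.2° (east) — does not cross 180°.
Leg 3: +86.0° → +27.0°, shortest Δλ = -59.0° (west) — does not cross 180°.
Total crossings: 0.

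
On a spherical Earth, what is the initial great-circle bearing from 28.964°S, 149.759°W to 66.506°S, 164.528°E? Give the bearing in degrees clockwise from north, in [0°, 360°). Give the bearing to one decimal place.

203.1°

Δλ = 164.528 − -149.759 = 314.287°; wrapped into (−180°, 180°]: -45.713°.
θ = atan2( sin Δλ · cos φ₂ , cos φ₁ · sin φ₂ − sin φ₁ · cos φ₂ · cos Δλ )
  = atan2(-0.28538, -0.66760) = -156.855° → normalised to [0°, 360°): 203.145°.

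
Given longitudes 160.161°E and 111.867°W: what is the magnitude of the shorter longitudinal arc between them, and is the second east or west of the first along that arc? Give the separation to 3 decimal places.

87.972° east

Raw difference: -111.867 − 160.161 = -272.028°.
Normalise into (−180°, 180°]: -272.028° + 360° = 87.972°.
Positive ⇒ the second point lies to the east; separation 87.972°.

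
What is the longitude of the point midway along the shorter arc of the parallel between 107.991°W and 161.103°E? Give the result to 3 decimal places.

Signed shortest Δλ from -107.991° to +161.103° is -90.906°.
Midpoint longitude = -107.991° + (-90.906°)/2 = -107.991° − 45.453° = -153.444°.
(The naïve average (-107.991 + +161.103)/2 = 26.556° is on the wrong side of the globe.)

153.444°W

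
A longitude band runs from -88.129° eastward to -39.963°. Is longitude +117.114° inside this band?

Band width going east from -88.129° to -39.963°: ((-39.963 − -88.129) mod 360) = 48.166°.
Offset of +117.114° east of the west edge: ((117.114 − -88.129) mod 360) = 205.243°.
205.243° > 48.166° ⇒ outside.

No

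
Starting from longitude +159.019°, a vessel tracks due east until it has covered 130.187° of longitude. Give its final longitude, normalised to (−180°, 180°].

Start at +159.019°; shift +130.187° → +289.206°.
+289.206° lies outside (−180°, 180°]; subtract 360° → -70.794°.

-70.794°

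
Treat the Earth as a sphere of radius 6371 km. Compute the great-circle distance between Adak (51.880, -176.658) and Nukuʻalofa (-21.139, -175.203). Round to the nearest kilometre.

8121 km

Δλ = -175.203 − -176.658 = 1.455°.
Δφ = -21.139 − 51.880 = -73.019°.
a = sin²(Δφ/2) + cos φ₁ · cos φ₂ · sin²(Δλ/2) = 0.354066.
c = 2·atan2(√a, √(1−a)) = 1.27462 rad → d = 6371·c ≈ 8120.58 km.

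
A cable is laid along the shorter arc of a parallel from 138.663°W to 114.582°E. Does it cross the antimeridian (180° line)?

Yes

Naïve |114.582 − -138.663| = 253.245° > 180°, so the shorter arc goes the other way round — across 180°.
Signed shortest Δλ = ((114.582 − -138.663 + 180) mod 360) − 180 = -106.755°.
Going west by 106.755° from -138.663° passes through 180° before reaching +114.582°.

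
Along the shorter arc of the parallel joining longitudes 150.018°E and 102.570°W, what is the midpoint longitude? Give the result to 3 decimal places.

Signed shortest Δλ from +150.018° to -102.570° is +107.412°.
Midpoint longitude = +150.018° + (+107.412°)/2 = +150.018° + 53.706° = +203.724°.
Normalise into (−180°, 180°]: -156.276°.
(The naïve average (+150.018 + -102.570)/2 = 23.724° is on the wrong side of the globe.)

156.276°W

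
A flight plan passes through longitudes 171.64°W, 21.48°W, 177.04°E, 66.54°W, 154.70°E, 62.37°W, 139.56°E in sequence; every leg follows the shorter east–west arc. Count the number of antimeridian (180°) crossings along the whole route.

5

Leg 1: -171.64° → -21.48°, shortest Δλ = 150.16° (east) — does not cross 180°.
Leg 2: -21.48° → +177.04°, shortest Δλ = -161.48° (west) — crosses 180°.
Leg 3: +177.04° → -66.54°, shortest Δλ = 116.42° (east) — crosses 180°.
Leg 4: -66.54° → +154.70°, shortest Δλ = -138.76° (west) — crosses 180°.
Leg 5: +154.70° → -62.37°, shortest Δλ = 142.93° (east) — crosses 180°.
Leg 6: -62.37° → +139.56°, shortest Δλ = -158.07° (west) — crosses 180°.
Total crossings: 5.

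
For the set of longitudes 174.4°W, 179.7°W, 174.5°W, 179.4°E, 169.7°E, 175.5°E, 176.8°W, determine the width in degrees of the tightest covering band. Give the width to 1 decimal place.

Sort the longitudes: -179.7°, -176.8°, -174.5°, -174.4°, +169.7°, +175.5°, +179.4°.
Eastward gaps between consecutive values (wrapping around): 2.9°, 2.3°, 0.1°, 344.1°, 5.8°, 3.9°, 0.9°.
Largest gap = 344.1° ⇒ minimal covering band is its complement: 360° − 344.1° = 15.9°.
Band runs from +169.7° eastward to -174.4°, crossing the antimeridian.

15.9°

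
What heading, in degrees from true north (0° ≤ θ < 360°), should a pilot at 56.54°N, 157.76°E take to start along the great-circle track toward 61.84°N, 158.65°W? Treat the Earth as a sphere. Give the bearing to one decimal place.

Δλ = -158.65 − 157.76 = -316.41°; wrapped into (−180°, 180°]: 43.59°.
θ = atan2( sin Δλ · cos φ₂ , cos φ₁ · sin φ₂ − sin φ₁ · cos φ₂ · cos Δλ )
  = atan2(0.32540, 0.20092) = 58.306° → normalised to [0°, 360°): 58.306°.

58.3°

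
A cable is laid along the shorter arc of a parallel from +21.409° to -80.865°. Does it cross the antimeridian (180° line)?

Signed shortest Δλ = ((-80.865 − 21.409 + 180) mod 360) − 180 = -102.274°.
Going west by 102.274° from +21.409° reaches -80.865° without touching 180°.

No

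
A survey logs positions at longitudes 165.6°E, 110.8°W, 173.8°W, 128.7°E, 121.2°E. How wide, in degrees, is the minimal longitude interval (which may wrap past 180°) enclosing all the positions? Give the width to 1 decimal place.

Sort the longitudes: -173.8°, -110.8°, +121.2°, +128.7°, +165.6°.
Eastward gaps between consecutive values (wrapping around): 63.0°, 232.0°, 7.5°, 36.9°, 20.6°.
Largest gap = 232.0° ⇒ minimal covering band is its complement: 360° − 232.0° = 128.0°.
Band runs from +121.2° eastward to -110.8°, crossing the antimeridian.

128.0°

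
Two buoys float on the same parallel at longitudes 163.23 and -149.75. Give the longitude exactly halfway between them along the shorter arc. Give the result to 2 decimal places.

Signed shortest Δλ from +163.23° to -149.75° is +47.02°.
Midpoint longitude = +163.23° + (+47.02°)/2 = +163.23° + 23.51° = +186.74°.
Normalise into (−180°, 180°]: -173.26°.
(The naïve average (+163.23 + -149.75)/2 = 6.74° is on the wrong side of the globe.)

-173.26°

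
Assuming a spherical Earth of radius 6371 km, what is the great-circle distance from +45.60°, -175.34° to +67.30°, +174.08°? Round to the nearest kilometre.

2491 km

Δλ = 174.08 − -175.34 = 349.42°; wrapped into (−180°, 180°]: -10.58°.
Δφ = 67.30 − 45.60 = 21.70°.
a = sin²(Δφ/2) + cos φ₁ · cos φ₂ · sin²(Δλ/2) = 0.037729.
c = 2·atan2(√a, √(1−a)) = 0.39096 rad → d = 6371·c ≈ 2490.83 km.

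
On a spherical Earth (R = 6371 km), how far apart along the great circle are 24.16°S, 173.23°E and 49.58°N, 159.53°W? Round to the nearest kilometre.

8631 km

Δλ = -159.53 − 173.23 = -332.76°; wrapped into (−180°, 180°]: 27.24°.
Δφ = 49.58 − -24.16 = 73.74°.
a = sin²(Δφ/2) + cos φ₁ · cos φ₂ · sin²(Δλ/2) = 0.392806.
c = 2·atan2(√a, √(1−a)) = 1.35473 rad → d = 6371·c ≈ 8631.00 km.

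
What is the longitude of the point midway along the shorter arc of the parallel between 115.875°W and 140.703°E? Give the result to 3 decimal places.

Signed shortest Δλ from -115.875° to +140.703° is -103.422°.
Midpoint longitude = -115.875° + (-103.422°)/2 = -115.875° − 51.711° = -167.586°.
(The naïve average (-115.875 + +140.703)/2 = 12.414° is on the wrong side of the globe.)

167.586°W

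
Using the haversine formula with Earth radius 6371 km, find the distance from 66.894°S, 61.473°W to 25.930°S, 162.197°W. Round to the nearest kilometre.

7821 km

Δλ = -162.197 − -61.473 = -100.724°.
Δφ = -25.930 − -66.894 = 40.964°.
a = sin²(Δφ/2) + cos φ₁ · cos φ₂ · sin²(Δλ/2) = 0.331739.
c = 2·atan2(√a, √(1−a)) = 1.22757 rad → d = 6371·c ≈ 7820.88 km.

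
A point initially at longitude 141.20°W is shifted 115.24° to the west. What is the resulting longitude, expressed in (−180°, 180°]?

Start at -141.20°; shift −115.24° → -256.44°.
-256.44° lies outside (−180°, 180°]; add 360° → +103.56°.

103.56°E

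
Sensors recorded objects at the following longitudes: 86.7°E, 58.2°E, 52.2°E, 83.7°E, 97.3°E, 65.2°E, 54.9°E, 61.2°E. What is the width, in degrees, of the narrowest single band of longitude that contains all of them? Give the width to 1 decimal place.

Sort the longitudes: +52.2°, +54.9°, +58.2°, +61.2°, +65.2°, +83.7°, +86.7°, +97.3°.
Eastward gaps between consecutive values (wrapping around): 2.7°, 3.3°, 3.0°, 4.0°, 18.5°, 3.0°, 10.6°, 314.9°.
Largest gap = 314.9° ⇒ minimal covering band is its complement: 360° − 314.9° = 45.1°.
Band runs from +52.2° eastward to +97.3°.

45.1°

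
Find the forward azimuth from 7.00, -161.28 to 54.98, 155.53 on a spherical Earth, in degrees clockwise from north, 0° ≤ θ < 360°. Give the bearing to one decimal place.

332.7°

Δλ = 155.53 − -161.28 = 316.81°; wrapped into (−180°, 180°]: -43.19°.
θ = atan2( sin Δλ · cos φ₂ , cos φ₁ · sin φ₂ − sin φ₁ · cos φ₂ · cos Δλ )
  = atan2(-0.39276, 0.76186) = -27.273° → normalised to [0°, 360°): 332.727°.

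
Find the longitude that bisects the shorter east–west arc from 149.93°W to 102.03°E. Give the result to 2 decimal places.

Signed shortest Δλ from -149.93° to +102.03° is -108.04°.
Midpoint longitude = -149.93° + (-108.04°)/2 = -149.93° − 54.02° = -203.95°.
Normalise into (−180°, 180°]: +156.05°.
(The naïve average (-149.93 + +102.03)/2 = -23.95° is on the wrong side of the globe.)

156.05°E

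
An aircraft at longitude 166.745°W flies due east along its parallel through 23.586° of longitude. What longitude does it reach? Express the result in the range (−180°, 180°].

Start at -166.745°; shift +23.586° → -143.159°.
-143.159° already lies in (−180°, 180°].

143.159°W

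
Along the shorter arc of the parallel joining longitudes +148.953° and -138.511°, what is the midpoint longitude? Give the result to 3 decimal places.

-174.779°

Signed shortest Δλ from +148.953° to -138.511° is +72.536°.
Midpoint longitude = +148.953° + (+72.536°)/2 = +148.953° + 36.268° = +185.221°.
Normalise into (−180°, 180°]: -174.779°.
(The naïve average (+148.953 + -138.511)/2 = 5.221° is on the wrong side of the globe.)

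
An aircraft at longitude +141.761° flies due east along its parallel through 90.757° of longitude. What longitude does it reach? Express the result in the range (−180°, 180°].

-127.482°

Start at +141.761°; shift +90.757° → +232.518°.
+232.518° lies outside (−180°, 180°]; subtract 360° → -127.482°.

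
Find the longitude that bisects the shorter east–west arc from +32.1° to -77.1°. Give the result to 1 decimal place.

Signed shortest Δλ from +32.1° to -77.1° is -109.2°.
Midpoint longitude = +32.1° + (-109.2°)/2 = +32.1° − 54.6° = -22.5°.

-22.5°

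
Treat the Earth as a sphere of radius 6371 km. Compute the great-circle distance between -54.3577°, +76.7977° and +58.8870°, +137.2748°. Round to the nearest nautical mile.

Δλ = 137.2748 − 76.7977 = 60.4771°.
Δφ = 58.8870 − -54.3577 = 113.2447°.
a = sin²(Δφ/2) + cos φ₁ · cos φ₂ · sin²(Δλ/2) = 0.773695.
c = 2·atan2(√a, √(1−a)) = 2.15004 rad → d = 6371·c ≈ 13697.90 km ≈ 7396.27 nmi.

7396 nmi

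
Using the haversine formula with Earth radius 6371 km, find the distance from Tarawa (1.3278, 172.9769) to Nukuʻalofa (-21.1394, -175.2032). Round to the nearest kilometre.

2810 km

Δλ = -175.2032 − 172.9769 = -348.1801°; wrapped into (−180°, 180°]: 11.8199°.
Δφ = -21.1394 − 1.3278 = -22.4672°.
a = sin²(Δφ/2) + cos φ₁ · cos φ₂ · sin²(Δλ/2) = 0.047837.
c = 2·atan2(√a, √(1−a)) = 0.44100 rad → d = 6371·c ≈ 2809.59 km.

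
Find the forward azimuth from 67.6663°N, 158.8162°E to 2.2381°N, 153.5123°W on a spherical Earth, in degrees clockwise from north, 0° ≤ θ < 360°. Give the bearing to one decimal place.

129.4°

Δλ = -153.5123 − 158.8162 = -312.3285°; wrapped into (−180°, 180°]: 47.6715°.
θ = atan2( sin Δλ · cos φ₂ , cos φ₁ · sin φ₂ − sin φ₁ · cos φ₂ · cos Δλ )
  = atan2(0.73873, -0.60755) = 129.435° → normalised to [0°, 360°): 129.435°.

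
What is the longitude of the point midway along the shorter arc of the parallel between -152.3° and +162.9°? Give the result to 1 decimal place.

Signed shortest Δλ from -152.3° to +162.9° is -44.8°.
Midpoint longitude = -152.3° + (-44.8°)/2 = -152.3° − 22.4° = -174.7°.
(The naïve average (-152.3 + +162.9)/2 = 5.3° is on the wrong side of the globe.)

-174.7°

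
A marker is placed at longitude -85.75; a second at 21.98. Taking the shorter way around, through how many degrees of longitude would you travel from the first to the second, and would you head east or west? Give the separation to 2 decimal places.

Raw difference: 21.98 − -85.75 = 107.73°.
Normalise into (−180°, 180°]: 107.73° stays 107.73°.
Positive ⇒ the second point lies to the east; separation 107.73°.

107.73° east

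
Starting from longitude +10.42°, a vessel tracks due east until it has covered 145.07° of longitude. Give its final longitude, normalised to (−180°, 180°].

Start at +10.42°; shift +145.07° → +155.49°.
+155.49° already lies in (−180°, 180°].

+155.49°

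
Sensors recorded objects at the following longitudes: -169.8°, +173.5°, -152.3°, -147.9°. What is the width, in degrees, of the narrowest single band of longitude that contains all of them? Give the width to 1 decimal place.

38.6°

Sort the longitudes: -169.8°, -152.3°, -147.9°, +173.5°.
Eastward gaps between consecutive values (wrapping around): 17.5°, 4.4°, 321.4°, 16.7°.
Largest gap = 321.4° ⇒ minimal covering band is its complement: 360° − 321.4° = 38.6°.
Band runs from +173.5° eastward to -147.9°, crossing the antimeridian.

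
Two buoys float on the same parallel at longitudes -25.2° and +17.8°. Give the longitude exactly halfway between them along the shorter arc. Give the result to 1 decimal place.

Signed shortest Δλ from -25.2° to +17.8° is +43.0°.
Midpoint longitude = -25.2° + (+43.0°)/2 = -25.2° + 21.5° = -3.7°.

-3.7°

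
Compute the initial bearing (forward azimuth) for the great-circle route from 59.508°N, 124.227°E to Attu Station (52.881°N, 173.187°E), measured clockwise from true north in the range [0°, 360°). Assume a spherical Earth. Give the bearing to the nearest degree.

82°

Δλ = 173.187 − 124.227 = 48.960°.
θ = atan2( sin Δλ · cos φ₂ , cos φ₁ · sin φ₂ − sin φ₁ · cos φ₂ · cos Δλ )
  = atan2(0.45517, 0.06317) = 82.098° → normalised to [0°, 360°): 82.098°.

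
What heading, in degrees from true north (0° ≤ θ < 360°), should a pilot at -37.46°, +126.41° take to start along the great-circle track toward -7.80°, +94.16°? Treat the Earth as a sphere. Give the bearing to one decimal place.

307.2°

Δλ = 94.16 − 126.41 = -32.25°.
θ = atan2( sin Δλ · cos φ₂ , cos φ₁ · sin φ₂ − sin φ₁ · cos φ₂ · cos Δλ )
  = atan2(-0.52868, 0.40189) = -52.759° → normalised to [0°, 360°): 307.241°.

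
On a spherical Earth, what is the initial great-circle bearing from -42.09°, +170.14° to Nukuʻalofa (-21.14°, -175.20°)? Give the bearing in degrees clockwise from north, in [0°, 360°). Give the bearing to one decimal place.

Δλ = -175.20 − 170.14 = -345.34°; wrapped into (−180°, 180°]: 14.66°.
θ = atan2( sin Δλ · cos φ₂ , cos φ₁ · sin φ₂ − sin φ₁ · cos φ₂ · cos Δλ )
  = atan2(0.23605, 0.33720) = 34.993° → normalised to [0°, 360°): 34.993°.

35.0°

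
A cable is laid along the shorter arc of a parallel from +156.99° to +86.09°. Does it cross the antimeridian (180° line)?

No

Signed shortest Δλ = ((86.09 − 156.99 + 180) mod 360) − 180 = -70.9°.
Going west by 70.9° from +156.99° reaches +86.09° without touching 180°.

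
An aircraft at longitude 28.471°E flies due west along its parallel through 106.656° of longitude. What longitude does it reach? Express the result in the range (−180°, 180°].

Start at +28.471°; shift −106.656° → -78.185°.
-78.185° already lies in (−180°, 180°].

78.185°W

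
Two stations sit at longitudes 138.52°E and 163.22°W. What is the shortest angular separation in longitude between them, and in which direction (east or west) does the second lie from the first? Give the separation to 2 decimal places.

Raw difference: -163.22 − 138.52 = -301.74°.
Normalise into (−180°, 180°]: -301.74° + 360° = 58.26°.
Positive ⇒ the second point lies to the east; separation 58.26°.

58.26° east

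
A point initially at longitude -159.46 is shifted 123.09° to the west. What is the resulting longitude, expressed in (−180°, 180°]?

+77.45°

Start at -159.46°; shift −123.09° → -282.55°.
-282.55° lies outside (−180°, 180°]; add 360° → +77.45°.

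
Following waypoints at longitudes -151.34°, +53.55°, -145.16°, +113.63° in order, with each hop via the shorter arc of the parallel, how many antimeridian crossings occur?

3

Leg 1: -151.34° → +53.55°, shortest Δλ = -155.11° (west) — crosses 180°.
Leg 2: +53.55° → -145.16°, shortest Δλ = 161.29° (east) — crosses 180°.
Leg 3: -145.16° → +113.63°, shortest Δλ = -101.21° (west) — crosses 180°.
Total crossings: 3.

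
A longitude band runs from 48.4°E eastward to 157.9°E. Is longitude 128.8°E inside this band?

Band width going east from +48.4° to +157.9°: ((157.9 − 48.4) mod 360) = 109.5°.
Offset of +128.8° east of the west edge: ((128.8 − 48.4) mod 360) = 80.4°.
80.4° ≤ 109.5° ⇒ inside.

Yes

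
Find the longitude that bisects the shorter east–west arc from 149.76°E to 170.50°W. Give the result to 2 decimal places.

Signed shortest Δλ from +149.76° to -170.50° is +39.74°.
Midpoint longitude = +149.76° + (+39.74°)/2 = +149.76° + 19.87° = +169.63°.
(The naïve average (+149.76 + -170.50)/2 = -10.37° is on the wrong side of the globe.)

169.63°E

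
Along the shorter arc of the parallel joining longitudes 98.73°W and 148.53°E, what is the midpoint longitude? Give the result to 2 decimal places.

Signed shortest Δλ from -98.73° to +148.53° is -112.74°.
Midpoint longitude = -98.73° + (-112.74°)/2 = -98.73° − 56.37° = -155.10°.
(The naïve average (-98.73 + +148.53)/2 = 24.9° is on the wrong side of the globe.)

155.10°W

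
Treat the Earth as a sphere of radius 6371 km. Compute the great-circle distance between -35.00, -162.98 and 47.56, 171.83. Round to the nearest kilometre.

9517 km

Δλ = 171.83 − -162.98 = 334.81°; wrapped into (−180°, 180°]: -25.19°.
Δφ = 47.56 − -35.00 = 82.56°.
a = sin²(Δφ/2) + cos φ₁ · cos φ₂ · sin²(Δλ/2) = 0.461540.
c = 2·atan2(√a, √(1−a)) = 1.49380 rad → d = 6371·c ≈ 9517.01 km.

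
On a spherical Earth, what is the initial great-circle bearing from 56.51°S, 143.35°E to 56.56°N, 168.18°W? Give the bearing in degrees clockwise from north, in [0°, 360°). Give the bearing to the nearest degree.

28°

Δλ = -168.18 − 143.35 = -311.53°; wrapped into (−180°, 180°]: 48.47°.
θ = atan2( sin Δλ · cos φ₂ , cos φ₁ · sin φ₂ − sin φ₁ · cos φ₂ · cos Δλ )
  = atan2(0.41253, 0.76515) = 28.331° → normalised to [0°, 360°): 28.331°.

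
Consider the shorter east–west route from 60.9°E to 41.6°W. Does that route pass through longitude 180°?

Signed shortest Δλ = ((-41.6 − 60.9 + 180) mod 360) − 180 = -102.5°.
Going west by 102.5° from +60.9° reaches -41.6° without touching 180°.

No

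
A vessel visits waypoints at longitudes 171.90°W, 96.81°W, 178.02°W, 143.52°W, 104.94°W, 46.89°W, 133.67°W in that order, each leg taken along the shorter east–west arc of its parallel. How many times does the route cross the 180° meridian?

Leg 1: -171.90° → -96.81°, shortest Δλ = 75.09° (east) — does not cross 180°.
Leg 2: -96.81° → -178.02°, shortest Δλ = -81.21° (west) — does not cross 180°.
Leg 3: -178.02° → -143.52°, shortest Δλ = 34.5° (east) — does not cross 180°.
Leg 4: -143.52° → -104.94°, shortest Δλ = 38.58° (east) — does not cross 180°.
Leg 5: -104.94° → -46.89°, shortest Δλ = 58.05° (east) — does not cross 180°.
Leg 6: -46.89° → -133.67°, shortest Δλ = -86.78° (west) — does not cross 180°.
Total crossings: 0.

0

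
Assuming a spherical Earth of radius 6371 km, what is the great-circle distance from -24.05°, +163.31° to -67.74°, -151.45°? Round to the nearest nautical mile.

3100 nmi

Δλ = -151.45 − 163.31 = -314.76°; wrapped into (−180°, 180°]: 45.24°.
Δφ = -67.74 − -24.05 = -43.69°.
a = sin²(Δφ/2) + cos φ₁ · cos φ₂ · sin²(Δλ/2) = 0.189629.
c = 2·atan2(√a, √(1−a)) = 0.90111 rad → d = 6371·c ≈ 5740.96 km ≈ 3099.87 nmi.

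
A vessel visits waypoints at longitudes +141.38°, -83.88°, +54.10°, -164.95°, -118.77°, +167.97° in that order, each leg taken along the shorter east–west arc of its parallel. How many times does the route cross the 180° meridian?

3

Leg 1: +141.38° → -83.88°, shortest Δλ = 134.74° (east) — crosses 180°.
Leg 2: -83.88° → +54.10°, shortest Δλ = 137.98° (east) — does not cross 180°.
Leg 3: +54.10° → -164.95°, shortest Δλ = 140.95° (east) — crosses 180°.
Leg 4: -164.95° → -118.77°, shortest Δλ = 46.18° (east) — does not cross 180°.
Leg 5: -118.77° → +167.97°, shortest Δλ = -73.26° (west) — crosses 180°.
Total crossings: 3.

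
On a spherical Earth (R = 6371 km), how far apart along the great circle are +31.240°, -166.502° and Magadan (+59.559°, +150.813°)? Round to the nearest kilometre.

4453 km

Δλ = 150.813 − -166.502 = 317.315°; wrapped into (−180°, 180°]: -42.685°.
Δφ = 59.559 − 31.240 = 28.319°.
a = sin²(Δφ/2) + cos φ₁ · cos φ₂ · sin²(Δλ/2) = 0.117217.
c = 2·atan2(√a, √(1−a)) = 0.69888 rad → d = 6371·c ≈ 4452.54 km.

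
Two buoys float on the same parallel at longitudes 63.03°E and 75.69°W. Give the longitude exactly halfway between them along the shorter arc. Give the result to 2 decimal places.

Signed shortest Δλ from +63.03° to -75.69° is -138.72°.
Midpoint longitude = +63.03° + (-138.72°)/2 = +63.03° − 69.36° = -6.33°.

6.33°W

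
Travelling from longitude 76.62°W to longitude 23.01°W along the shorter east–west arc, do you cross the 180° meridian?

No

Signed shortest Δλ = ((-23.01 − -76.62 + 180) mod 360) − 180 = 53.61°.
Going east by 53.61° from -76.62° reaches -23.01° without touching 180°.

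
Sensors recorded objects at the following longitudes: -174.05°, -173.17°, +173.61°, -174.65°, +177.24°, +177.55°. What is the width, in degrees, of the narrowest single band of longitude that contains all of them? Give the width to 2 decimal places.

13.22°

Sort the longitudes: -174.65°, -174.05°, -173.17°, +173.61°, +177.24°, +177.55°.
Eastward gaps between consecutive values (wrapping around): 0.60°, 0.88°, 346.78°, 3.63°, 0.31°, 7.80°.
Largest gap = 346.78° ⇒ minimal covering band is its complement: 360° − 346.78° = 13.22°.
Band runs from +173.61° eastward to -173.17°, crossing the antimeridian.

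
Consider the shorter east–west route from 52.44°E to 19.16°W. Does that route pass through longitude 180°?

Signed shortest Δλ = ((-19.16 − 52.44 + 180) mod 360) − 180 = -71.6°.
Going west by 71.6° from +52.44° reaches -19.16° without touching 180°.

No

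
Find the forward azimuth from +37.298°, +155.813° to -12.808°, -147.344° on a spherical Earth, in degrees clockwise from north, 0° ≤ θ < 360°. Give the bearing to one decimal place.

121.5°

Δλ = -147.344 − 155.813 = -303.157°; wrapped into (−180°, 180°]: 56.843°.
θ = atan2( sin Δλ · cos φ₂ , cos φ₁ · sin φ₂ − sin φ₁ · cos φ₂ · cos Δλ )
  = atan2(0.81634, -0.49952) = 121.463° → normalised to [0°, 360°): 121.463°.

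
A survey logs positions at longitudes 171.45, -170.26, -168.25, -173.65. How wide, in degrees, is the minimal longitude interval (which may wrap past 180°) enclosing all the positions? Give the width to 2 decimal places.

20.30°

Sort the longitudes: -173.65°, -170.26°, -168.25°, +171.45°.
Eastward gaps between consecutive values (wrapping around): 3.39°, 2.01°, 339.70°, 14.90°.
Largest gap = 339.70° ⇒ minimal covering band is its complement: 360° − 339.70° = 20.30°.
Band runs from +171.45° eastward to -168.25°, crossing the antimeridian.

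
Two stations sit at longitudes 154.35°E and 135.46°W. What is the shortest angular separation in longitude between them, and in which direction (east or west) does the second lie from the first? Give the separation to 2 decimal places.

Raw difference: -135.46 − 154.35 = -289.81°.
Normalise into (−180°, 180°]: -289.81° + 360° = 70.19°.
Positive ⇒ the second point lies to the east; separation 70.19°.

70.19° east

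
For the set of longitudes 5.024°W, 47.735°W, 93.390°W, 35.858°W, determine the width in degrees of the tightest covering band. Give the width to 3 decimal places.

Sort the longitudes: -93.390°, -47.735°, -35.858°, -5.024°.
Eastward gaps between consecutive values (wrapping around): 45.655°, 11.877°, 30.834°, 271.634°.
Largest gap = 271.634° ⇒ minimal covering band is its complement: 360° − 271.634° = 88.366°.
Band runs from -93.390° eastward to -5.024°.

88.366°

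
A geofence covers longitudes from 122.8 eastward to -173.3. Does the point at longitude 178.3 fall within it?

Band width going east from +122.8° to -173.3°: ((-173.3 − 122.8) mod 360) = 63.9°.
Offset of +178.3° east of the west edge: ((178.3 − 122.8) mod 360) = 55.5°.
55.5° ≤ 63.9° ⇒ inside.

Yes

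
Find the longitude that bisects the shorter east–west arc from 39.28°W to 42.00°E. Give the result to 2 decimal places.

1.36°E

Signed shortest Δλ from -39.28° to +42.00° is +81.28°.
Midpoint longitude = -39.28° + (+81.28°)/2 = -39.28° + 40.64° = +1.36°.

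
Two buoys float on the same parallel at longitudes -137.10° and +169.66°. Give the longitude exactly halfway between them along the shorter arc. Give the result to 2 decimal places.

Signed shortest Δλ from -137.10° to +169.66° is -53.24°.
Midpoint longitude = -137.10° + (-53.24°)/2 = -137.10° − 26.62° = -163.72°.
(The naïve average (-137.10 + +169.66)/2 = 16.28° is on the wrong side of the globe.)

-163.72°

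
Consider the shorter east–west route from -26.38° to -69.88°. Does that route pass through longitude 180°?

Signed shortest Δλ = ((-69.88 − -26.38 + 180) mod 360) − 180 = -43.5°.
Going west by 43.5° from -26.38° reaches -69.88° without touching 180°.

No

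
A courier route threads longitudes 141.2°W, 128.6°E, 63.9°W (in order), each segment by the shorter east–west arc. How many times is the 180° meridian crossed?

Leg 1: -141.2° → +128.6°, shortest Δλ = -90.2° (west) — crosses 180°.
Leg 2: +128.6° → -63.9°, shortest Δλ = 167.5° (east) — crosses 180°.
Total crossings: 2.

2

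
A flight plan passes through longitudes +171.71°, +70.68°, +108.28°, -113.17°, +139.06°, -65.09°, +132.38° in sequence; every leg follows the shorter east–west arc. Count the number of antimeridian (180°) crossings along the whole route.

4

Leg 1: +171.71° → +70.68°, shortest Δλ = -101.03° (west) — does not cross 180°.
Leg 2: +70.68° → +108.28°, shortest Δλ = 37.6° (east) — does not cross 180°.
Leg 3: +108.28° → -113.17°, shortest Δλ = 138.55° (east) — crosses 180°.
Leg 4: -113.17° → +139.06°, shortest Δλ = -107.77° (west) — crosses 180°.
Leg 5: +139.06° → -65.09°, shortest Δλ = 155.85° (east) — crosses 180°.
Leg 6: -65.09° → +132.38°, shortest Δλ = -162.53° (west) — crosses 180°.
Total crossings: 4.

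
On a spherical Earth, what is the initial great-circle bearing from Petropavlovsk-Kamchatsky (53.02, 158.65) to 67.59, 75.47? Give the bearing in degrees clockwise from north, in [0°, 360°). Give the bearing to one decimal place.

Δλ = 75.47 − 158.65 = -83.18°.
θ = atan2( sin Δλ · cos φ₂ , cos φ₁ · sin φ₂ − sin φ₁ · cos φ₂ · cos Δλ )
  = atan2(-0.37853, 0.51994) = -36.056° → normalised to [0°, 360°): 323.944°.

323.9°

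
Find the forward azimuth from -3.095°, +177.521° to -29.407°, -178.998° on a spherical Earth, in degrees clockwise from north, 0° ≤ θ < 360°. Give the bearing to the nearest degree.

Δλ = -178.998 − 177.521 = -356.519°; wrapped into (−180°, 180°]: 3.481°.
θ = atan2( sin Δλ · cos φ₂ , cos φ₁ · sin φ₂ − sin φ₁ · cos φ₂ · cos Δλ )
  = atan2(0.05289, -0.44335) = 173.196° → normalised to [0°, 360°): 173.196°.

173°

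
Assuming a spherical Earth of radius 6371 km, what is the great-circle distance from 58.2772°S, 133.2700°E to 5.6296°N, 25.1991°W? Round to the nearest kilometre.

13873 km

Δλ = -25.1991 − 133.2700 = -158.4691°.
Δφ = 5.6296 − -58.2772 = 63.9068°.
a = sin²(Δφ/2) + cos φ₁ · cos φ₂ · sin²(Δλ/2) = 0.785101.
c = 2·atan2(√a, √(1−a)) = 2.17755 rad → d = 6371·c ≈ 13873.15 km.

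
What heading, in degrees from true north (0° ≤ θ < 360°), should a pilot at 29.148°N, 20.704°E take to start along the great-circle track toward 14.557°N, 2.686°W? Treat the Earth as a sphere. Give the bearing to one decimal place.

241.0°

Δλ = -2.686 − 20.704 = -23.390°.
θ = atan2( sin Δλ · cos φ₂ , cos φ₁ · sin φ₂ − sin φ₁ · cos φ₂ · cos Δλ )
  = atan2(-0.38424, -0.21318) = -119.021° → normalised to [0°, 360°): 240.979°.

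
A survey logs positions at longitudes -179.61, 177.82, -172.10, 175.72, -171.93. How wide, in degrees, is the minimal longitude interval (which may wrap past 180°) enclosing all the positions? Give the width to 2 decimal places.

Sort the longitudes: -179.61°, -172.10°, -171.93°, +175.72°, +177.82°.
Eastward gaps between consecutive values (wrapping around): 7.51°, 0.17°, 347.65°, 2.10°, 2.57°.
Largest gap = 347.65° ⇒ minimal covering band is its complement: 360° − 347.65° = 12.35°.
Band runs from +175.72° eastward to -171.93°, crossing the antimeridian.

12.35°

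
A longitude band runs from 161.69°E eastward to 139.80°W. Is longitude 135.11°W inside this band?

Band width going east from +161.69° to -139.80°: ((-139.80 − 161.69) mod 360) = 58.51°.
Offset of -135.11° east of the west edge: ((-135.11 − 161.69) mod 360) = 63.20°.
63.20° > 58.51° ⇒ outside.

No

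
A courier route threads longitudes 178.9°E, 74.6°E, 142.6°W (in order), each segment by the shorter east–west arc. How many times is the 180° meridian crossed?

1

Leg 1: +178.9° → +74.6°, shortest Δλ = -104.3° (west) — does not cross 180°.
Leg 2: +74.6° → -142.6°, shortest Δλ = 142.8° (east) — crosses 180°.
Total crossings: 1.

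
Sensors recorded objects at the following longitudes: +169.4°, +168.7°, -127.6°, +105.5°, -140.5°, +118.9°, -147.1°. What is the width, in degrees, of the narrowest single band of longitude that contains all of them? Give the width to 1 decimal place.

Sort the longitudes: -147.1°, -140.5°, -127.6°, +105.5°, +118.9°, +168.7°, +169.4°.
Eastward gaps between consecutive values (wrapping around): 6.6°, 12.9°, 233.1°, 13.4°, 49.8°, 0.7°, 43.5°.
Largest gap = 233.1° ⇒ minimal covering band is its complement: 360° − 233.1° = 126.9°.
Band runs from +105.5° eastward to -127.6°, crossing the antimeridian.

126.9°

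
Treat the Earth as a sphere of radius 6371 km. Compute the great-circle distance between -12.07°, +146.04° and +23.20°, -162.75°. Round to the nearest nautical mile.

3679 nmi

Δλ = -162.75 − 146.04 = -308.79°; wrapped into (−180°, 180°]: 51.21°.
Δφ = 23.20 − -12.07 = 35.27°.
a = sin²(Δφ/2) + cos φ₁ · cos φ₂ · sin²(Δλ/2) = 0.259648.
c = 2·atan2(√a, √(1−a)) = 1.06934 rad → d = 6371·c ≈ 6812.76 km ≈ 3678.60 nmi.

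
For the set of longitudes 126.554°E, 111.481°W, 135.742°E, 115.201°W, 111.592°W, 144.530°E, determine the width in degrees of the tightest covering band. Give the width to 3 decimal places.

Sort the longitudes: -115.201°, -111.592°, -111.481°, +126.554°, +135.742°, +144.530°.
Eastward gaps between consecutive values (wrapping around): 3.609°, 0.111°, 238.035°, 9.188°, 8.788°, 100.269°.
Largest gap = 238.035° ⇒ minimal covering band is its complement: 360° − 238.035° = 121.965°.
Band runs from +126.554° eastward to -111.481°, crossing the antimeridian.

121.965°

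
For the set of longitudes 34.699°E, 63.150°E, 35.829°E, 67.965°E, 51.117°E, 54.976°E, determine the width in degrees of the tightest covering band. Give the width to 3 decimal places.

Sort the longitudes: +34.699°, +35.829°, +51.117°, +54.976°, +63.150°, +67.965°.
Eastward gaps between consecutive values (wrapping around): 1.130°, 15.288°, 3.859°, 8.174°, 4.815°, 326.734°.
Largest gap = 326.734° ⇒ minimal covering band is its complement: 360° − 326.734° = 33.266°.
Band runs from +34.699° eastward to +67.965°.

33.266°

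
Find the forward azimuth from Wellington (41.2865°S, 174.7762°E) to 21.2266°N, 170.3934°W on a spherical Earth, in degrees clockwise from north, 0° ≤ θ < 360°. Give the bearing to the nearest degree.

Δλ = -170.3934 − 174.7762 = -345.1696°; wrapped into (−180°, 180°]: 14.8304°.
θ = atan2( sin Δλ · cos φ₂ , cos φ₁ · sin φ₂ − sin φ₁ · cos φ₂ · cos Δλ )
  = atan2(0.23859, 0.86663) = 15.393° → normalised to [0°, 360°): 15.393°.

15°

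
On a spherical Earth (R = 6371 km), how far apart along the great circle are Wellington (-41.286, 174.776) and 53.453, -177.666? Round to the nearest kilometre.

Δλ = -177.666 − 174.776 = -352.442°; wrapped into (−180°, 180°]: 7.558°.
Δφ = 53.453 − -41.286 = 94.739°.
a = sin²(Δφ/2) + cos φ₁ · cos φ₂ · sin²(Δλ/2) = 0.543252.
c = 2·atan2(√a, √(1−a)) = 1.65741 rad → d = 6371·c ≈ 10559.35 km.

10559 km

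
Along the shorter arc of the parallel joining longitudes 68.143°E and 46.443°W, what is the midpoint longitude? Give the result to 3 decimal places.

Signed shortest Δλ from +68.143° to -46.443° is -114.586°.
Midpoint longitude = +68.143° + (-114.586°)/2 = +68.143° − 57.293° = +10.850°.

10.850°E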